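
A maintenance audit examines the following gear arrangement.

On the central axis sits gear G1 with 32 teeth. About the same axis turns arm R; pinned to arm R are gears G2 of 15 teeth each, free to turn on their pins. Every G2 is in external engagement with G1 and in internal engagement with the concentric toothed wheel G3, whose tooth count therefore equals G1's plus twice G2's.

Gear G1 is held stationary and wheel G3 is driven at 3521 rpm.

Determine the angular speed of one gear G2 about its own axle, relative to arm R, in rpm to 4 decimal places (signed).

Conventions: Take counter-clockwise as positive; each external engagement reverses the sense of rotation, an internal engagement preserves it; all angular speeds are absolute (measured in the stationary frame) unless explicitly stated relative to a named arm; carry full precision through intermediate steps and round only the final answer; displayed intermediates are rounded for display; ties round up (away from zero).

planetary set (32T centre, 15T on arm, 62T internal) — Willis relation
normalise by the input: solve with ω_ring = 1, then scale by 3521 rpm
ring teeth: 32 + 2·15 = 62
32(ω_sun−ω_arm) = −62(ω_ring−ω_arm),  ω_sun = 0, ω_ring = 1
32(0−ω_arm) = −62(1−ω_arm)  ⇒  94·ω_arm = 62  ⇒  ω_arm = 31/47
sun–planet mesh: 32·(0−31/47) = −15·(ω_p−ω_arm)  ⇒  ω_p−ω_arm = 992/705
scale: ω_p−ω_arm = 992/705 × 3521 rpm = +4954.3716 rpm

+4954.3716 rpm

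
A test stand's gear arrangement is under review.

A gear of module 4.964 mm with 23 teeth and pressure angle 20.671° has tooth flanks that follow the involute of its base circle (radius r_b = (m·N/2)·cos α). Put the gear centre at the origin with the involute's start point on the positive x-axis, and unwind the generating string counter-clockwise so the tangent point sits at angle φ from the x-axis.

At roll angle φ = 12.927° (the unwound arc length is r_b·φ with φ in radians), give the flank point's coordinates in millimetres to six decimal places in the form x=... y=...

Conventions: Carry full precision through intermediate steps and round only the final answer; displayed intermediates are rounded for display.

recognized (one wheel, involute flank): single-mesh tooth geometry, m = 4.964, N = 23
pitch radius r_p = m·N/2 = 4.964·23/2 = 57.086000
base radius r_b = r_p·cos α = 57.086000·cos 20.671° = 53.410964
roll angle φ = 12.927° = 0.22561871 rad
x = r_b·(cos φ + φ·sin φ) = 54.753124
y = r_b·(sin φ − φ·cos φ) = 0.203433

x=54.753124 y=0.203433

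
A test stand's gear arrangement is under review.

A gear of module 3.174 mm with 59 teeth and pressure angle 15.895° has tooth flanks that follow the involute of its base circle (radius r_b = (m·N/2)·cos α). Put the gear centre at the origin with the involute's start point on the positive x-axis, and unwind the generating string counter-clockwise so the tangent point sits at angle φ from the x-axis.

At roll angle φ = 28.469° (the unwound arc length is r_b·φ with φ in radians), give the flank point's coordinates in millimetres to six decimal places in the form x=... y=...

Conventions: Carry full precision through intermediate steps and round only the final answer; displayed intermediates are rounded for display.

class = single-mesh tooth geometry [base-circle involute, m = 3.174, 59T]
pitch radius r_p = m·N/2 = 3.174·59/2 = 93.633000
base radius r_b = r_p·cos α = 93.633000·cos 15.895° = 90.052962
roll angle φ = 28.469° = 0.49687778 rad
x = r_b·(cos φ + φ·sin φ) = 100.492662
y = r_b·(sin φ − φ·cos φ) = 3.592239

x=100.492662 y=3.592239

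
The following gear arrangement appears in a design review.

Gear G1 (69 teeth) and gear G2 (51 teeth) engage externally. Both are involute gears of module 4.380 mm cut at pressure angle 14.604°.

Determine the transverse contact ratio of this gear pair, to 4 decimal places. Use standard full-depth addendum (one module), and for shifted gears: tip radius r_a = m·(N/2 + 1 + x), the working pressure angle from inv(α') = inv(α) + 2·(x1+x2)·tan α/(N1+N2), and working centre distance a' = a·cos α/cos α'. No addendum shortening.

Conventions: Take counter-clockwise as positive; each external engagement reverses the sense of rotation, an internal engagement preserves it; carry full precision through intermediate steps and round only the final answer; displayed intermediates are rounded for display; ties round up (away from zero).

single-mesh involute tooth geometry (69T engaging 51T at module 4.380)
base radii: r_b1 = 146.227873, r_b2 = 108.081471
tip radii: r_a1 = 155.490000, r_a2 = 116.070000
no profile shift: α' = α, a' = a
action lengths: √(r_a1²−r_b1²) = 52.863496, √(r_a2²−r_b2²) = 42.315959
base pitch p_b = π·m·cos α = 13.315606
CR = (52.863496 + 42.315959 − 262.800000·sin 14.60400°)/13.315606 = 2.171728
contact ratio ≈ 2.1717

2.1717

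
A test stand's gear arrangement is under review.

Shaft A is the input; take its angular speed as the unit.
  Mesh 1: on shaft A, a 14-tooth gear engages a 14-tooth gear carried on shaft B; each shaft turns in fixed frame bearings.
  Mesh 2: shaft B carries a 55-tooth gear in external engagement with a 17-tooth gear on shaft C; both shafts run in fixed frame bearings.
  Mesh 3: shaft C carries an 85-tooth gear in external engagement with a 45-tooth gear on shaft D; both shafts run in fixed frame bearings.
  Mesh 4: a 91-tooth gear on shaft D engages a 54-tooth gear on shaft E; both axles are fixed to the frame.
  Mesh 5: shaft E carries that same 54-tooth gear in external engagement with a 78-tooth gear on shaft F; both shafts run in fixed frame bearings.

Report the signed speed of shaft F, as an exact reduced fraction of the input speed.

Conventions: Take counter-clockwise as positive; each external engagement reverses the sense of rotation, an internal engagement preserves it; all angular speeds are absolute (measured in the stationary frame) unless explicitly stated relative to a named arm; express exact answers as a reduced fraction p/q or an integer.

-385/54

5-mesh fixed-axis compound train (all bearings frame-fixed)
mesh 1 [14T→14T]: |ω|/ω_in = 1×14/14 = 1, sense flips to −
mesh 2 [55T→17T]: |ω|/ω_in = 1×55/17 = 55/17, sense flips to +
mesh 3 [85T→45T]: |ω|/ω_in = (55/17)×85/45 = 55/9, sense flips to −
mesh 4 [91T→54T]: |ω|/ω_in = (55/9)×91/54 = 5005/486, sense flips to +
mesh 5 [54T→78T]: |ω|/ω_in = (5005/486)×54/78 = 385/54, sense flips to −
signed output speed (× input speed) = -385/54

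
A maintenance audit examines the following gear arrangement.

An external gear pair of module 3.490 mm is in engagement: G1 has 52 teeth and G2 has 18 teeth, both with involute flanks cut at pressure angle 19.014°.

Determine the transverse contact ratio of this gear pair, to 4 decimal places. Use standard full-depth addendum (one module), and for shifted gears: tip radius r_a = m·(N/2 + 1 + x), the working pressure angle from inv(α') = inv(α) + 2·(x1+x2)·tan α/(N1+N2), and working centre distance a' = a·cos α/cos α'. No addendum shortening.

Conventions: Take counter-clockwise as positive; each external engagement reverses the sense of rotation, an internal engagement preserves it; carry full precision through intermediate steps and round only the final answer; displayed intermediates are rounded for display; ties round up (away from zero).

1.6900

topology: single-mesh involute geometry — m = 3.490, 52T/18T pair
base radii: r_b1 = 85.789135, r_b2 = 29.696239
tip radii: r_a1 = 94.230000, r_a2 = 34.900000
no profile shift: α' = α, a' = a
action lengths: √(r_a1²−r_b1²) = 38.980986, √(r_a2²−r_b2²) = 18.334214
base pitch p_b = π·m·cos α = 10.365943
CR = (38.980986 + 18.334214 − 122.150000·sin 19.01400°)/10.365943 = 1.690037
contact ratio ≈ 1.6900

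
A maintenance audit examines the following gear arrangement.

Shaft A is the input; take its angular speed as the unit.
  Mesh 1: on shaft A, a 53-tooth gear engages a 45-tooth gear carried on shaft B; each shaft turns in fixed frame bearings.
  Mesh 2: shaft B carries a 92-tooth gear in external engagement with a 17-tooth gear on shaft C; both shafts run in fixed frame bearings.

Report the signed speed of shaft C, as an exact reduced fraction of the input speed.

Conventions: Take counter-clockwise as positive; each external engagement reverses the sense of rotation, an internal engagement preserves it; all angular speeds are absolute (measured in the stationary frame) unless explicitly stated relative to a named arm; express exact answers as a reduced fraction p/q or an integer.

2-mesh fixed-axis compound train (all bearings frame-fixed)
mesh 1 [53T→45T]: |ω|/ω_in = 1×53/45 = 53/45, sense flips to −
mesh 2 [92T→17T]: |ω|/ω_in = (53/45)×92/17 = 4876/765, sense flips to +
signed output speed (× input speed) = 4876/765

4876/765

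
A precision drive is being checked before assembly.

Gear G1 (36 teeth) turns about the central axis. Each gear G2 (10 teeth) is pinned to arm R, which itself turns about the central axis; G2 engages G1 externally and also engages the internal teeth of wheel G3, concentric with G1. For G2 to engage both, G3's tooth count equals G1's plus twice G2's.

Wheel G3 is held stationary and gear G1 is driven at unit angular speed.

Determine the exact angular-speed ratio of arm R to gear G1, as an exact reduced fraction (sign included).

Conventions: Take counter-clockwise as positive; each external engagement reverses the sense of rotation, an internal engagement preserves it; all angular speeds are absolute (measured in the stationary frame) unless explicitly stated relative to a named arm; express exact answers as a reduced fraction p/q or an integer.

recognized (axles ride arm R): planetary set, 36/10/56 teeth
ring teeth: 36 + 2·10 = 56
36(ω_sun−ω_arm) = −56(ω_ring−ω_arm),  ω_ring = 0, ω_sun = 1
36(1−ω_arm) = −56(0−ω_arm)  ⇒  92·ω_arm = 36  ⇒  ω_arm = 9/23
ω_out/ω_in = 9/23

9/23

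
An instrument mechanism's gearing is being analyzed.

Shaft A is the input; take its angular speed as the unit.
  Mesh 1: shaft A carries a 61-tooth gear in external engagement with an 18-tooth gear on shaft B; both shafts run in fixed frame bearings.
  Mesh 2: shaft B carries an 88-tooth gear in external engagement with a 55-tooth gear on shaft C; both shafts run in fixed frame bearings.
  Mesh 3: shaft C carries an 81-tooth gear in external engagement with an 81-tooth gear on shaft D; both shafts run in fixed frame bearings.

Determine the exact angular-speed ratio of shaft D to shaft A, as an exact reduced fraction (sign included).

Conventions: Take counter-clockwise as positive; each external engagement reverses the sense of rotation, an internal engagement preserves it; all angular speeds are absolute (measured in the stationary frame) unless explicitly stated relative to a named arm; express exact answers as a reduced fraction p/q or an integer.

class = fixed-axis compound train [3 meshes; 3 ratios multiply, 3 sense flips]
mesh 1 [61T→18T]: running ratio 61/18, sense −
mesh 2 [88T→55T]: running ratio 244/45, sense +
mesh 3 [81T→81T]: running ratio 244/45, sense −
ω_out/ω_in = -244/45

-244/45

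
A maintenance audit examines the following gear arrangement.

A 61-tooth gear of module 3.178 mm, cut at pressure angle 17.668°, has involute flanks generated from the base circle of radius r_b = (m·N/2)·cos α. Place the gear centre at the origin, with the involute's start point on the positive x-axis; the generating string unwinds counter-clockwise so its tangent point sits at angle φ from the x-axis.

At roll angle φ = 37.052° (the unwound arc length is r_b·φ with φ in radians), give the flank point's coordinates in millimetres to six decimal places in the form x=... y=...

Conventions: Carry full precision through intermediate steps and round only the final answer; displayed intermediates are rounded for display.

recognized (one wheel, involute flank): single-mesh tooth geometry, m = 3.178, N = 61
pitch radius r_p = m·N/2 = 3.178·61/2 = 96.929000
base radius r_b = r_p·cos α = 96.929000·cos 17.668° = 92.356969
roll angle φ = 37.052° = 0.64667939 rad
x = r_b·(cos φ + φ·sin φ) = 109.695968
y = r_b·(sin φ − φ·cos φ) = 7.982587

x=109.695968 y=7.982587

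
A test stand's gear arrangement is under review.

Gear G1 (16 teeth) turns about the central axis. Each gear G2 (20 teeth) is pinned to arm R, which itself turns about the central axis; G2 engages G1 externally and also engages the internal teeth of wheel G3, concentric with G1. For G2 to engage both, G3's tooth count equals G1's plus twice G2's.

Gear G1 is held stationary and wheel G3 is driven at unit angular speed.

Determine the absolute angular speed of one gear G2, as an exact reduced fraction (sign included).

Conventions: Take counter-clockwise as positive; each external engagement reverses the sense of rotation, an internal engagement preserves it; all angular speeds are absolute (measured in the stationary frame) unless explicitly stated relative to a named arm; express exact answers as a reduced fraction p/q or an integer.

planetary set (16T centre, 20T on arm, 56T internal) — Willis relation
ring teeth: 16 + 2·20 = 56
16(ω_sun−ω_arm) = −56(ω_ring−ω_arm),  ω_sun = 0, ω_ring = 1
16(0−ω_arm) = −56(1−ω_arm)  ⇒  72·ω_arm = 56  ⇒  ω_arm = 7/9
sun–planet mesh: 16·(0−7/9) = −20·(ω_p−ω_arm)  ⇒  ω_p−ω_arm = 28/45
ω_p = 7/9 + 28/45 = 7/5
exact speed ratio = 7/5

7/5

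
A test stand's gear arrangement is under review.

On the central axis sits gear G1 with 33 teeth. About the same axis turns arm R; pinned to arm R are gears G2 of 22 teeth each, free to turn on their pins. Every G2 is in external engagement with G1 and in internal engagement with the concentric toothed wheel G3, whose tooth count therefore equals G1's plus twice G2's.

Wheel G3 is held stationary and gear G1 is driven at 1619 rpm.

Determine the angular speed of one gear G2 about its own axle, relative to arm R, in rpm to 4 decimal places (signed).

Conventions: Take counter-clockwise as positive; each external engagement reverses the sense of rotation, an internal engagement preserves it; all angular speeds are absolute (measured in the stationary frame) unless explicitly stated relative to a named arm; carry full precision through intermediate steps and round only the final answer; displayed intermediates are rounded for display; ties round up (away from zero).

-1699.9500 rpm

planetary set (33T centre, 22T on arm, 77T internal) — Willis relation
normalise by the input: solve with ω_sun = 1, then scale by 1619 rpm
ring teeth: 33 + 2·22 = 77
33(ω_sun−ω_arm) = −77(ω_ring−ω_arm),  ω_ring = 0, ω_sun = 1
33(1−ω_arm) = −77(0−ω_arm)  ⇒  110·ω_arm = 33  ⇒  ω_arm = 3/10
sun–planet mesh: 33·(1−3/10) = −22·(ω_p−ω_arm)  ⇒  ω_p−ω_arm = -21/20
scale: ω_p−ω_arm = -21/20 × 1619 rpm = -1699.9500 rpm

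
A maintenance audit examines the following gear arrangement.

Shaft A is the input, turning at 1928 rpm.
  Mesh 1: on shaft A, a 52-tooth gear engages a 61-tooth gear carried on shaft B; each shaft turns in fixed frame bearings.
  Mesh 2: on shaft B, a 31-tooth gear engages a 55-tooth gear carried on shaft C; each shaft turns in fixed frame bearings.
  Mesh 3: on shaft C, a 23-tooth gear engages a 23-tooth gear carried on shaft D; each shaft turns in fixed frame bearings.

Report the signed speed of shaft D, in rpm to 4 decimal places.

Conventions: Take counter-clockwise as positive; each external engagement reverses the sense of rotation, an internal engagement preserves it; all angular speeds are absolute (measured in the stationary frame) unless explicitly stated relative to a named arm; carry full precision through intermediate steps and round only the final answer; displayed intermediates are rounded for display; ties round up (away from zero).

topology: fixed-axis compound train — 3 meshes, A→D
mesh 1 [52T→61T]: ω = 1928.0000×52/61 = 1643.5410 rpm, sense flips to −
mesh 2 [31T→55T]: ω = 1643.5410×31/55 = 926.3595 rpm, sense flips to +
mesh 3 [23T→23T]: ω = 926.3595×23/23 = 926.3595 rpm, sense flips to −
signed output speed = -926.3595 rpm

-926.3595 rpm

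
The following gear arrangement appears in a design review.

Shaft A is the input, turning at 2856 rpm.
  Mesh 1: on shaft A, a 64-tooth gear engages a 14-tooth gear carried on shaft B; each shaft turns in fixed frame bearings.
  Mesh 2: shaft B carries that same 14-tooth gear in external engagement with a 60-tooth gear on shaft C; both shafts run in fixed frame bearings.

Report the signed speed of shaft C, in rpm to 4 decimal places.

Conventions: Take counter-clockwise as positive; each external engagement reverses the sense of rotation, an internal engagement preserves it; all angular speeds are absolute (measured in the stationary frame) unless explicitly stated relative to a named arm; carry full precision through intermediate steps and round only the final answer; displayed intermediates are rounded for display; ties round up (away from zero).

recognized (3 fixed axles, 2 meshes): fixed-axis compound train
mesh 1 [64T→14T]: ω = 2856.0000×64/14 = 13056.0000 rpm, sense flips to −
mesh 2 [14T→60T]: ω = 13056.0000×14/60 = 3046.4000 rpm, sense flips to +
signed output speed = +3046.4000 rpm

+3046.4000 rpm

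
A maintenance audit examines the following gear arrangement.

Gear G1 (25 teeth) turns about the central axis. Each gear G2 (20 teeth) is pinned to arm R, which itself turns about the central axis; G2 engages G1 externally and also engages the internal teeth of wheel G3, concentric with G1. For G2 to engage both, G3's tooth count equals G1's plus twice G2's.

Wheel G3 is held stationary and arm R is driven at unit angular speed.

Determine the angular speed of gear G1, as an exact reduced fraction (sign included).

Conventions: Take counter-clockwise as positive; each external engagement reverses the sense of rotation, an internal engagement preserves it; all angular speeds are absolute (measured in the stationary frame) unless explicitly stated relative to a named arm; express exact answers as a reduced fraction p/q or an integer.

18/5

recognized (axles ride arm R): planetary set, 25/20/65 teeth
ring teeth: 25 + 2·20 = 65
25(ω_sun−ω_arm) = −65(ω_ring−ω_arm),  ω_ring = 0, ω_arm = 1
ω_sun = 1 − (65/25)(0−1) = 18/5
exact speed ratio = 18/5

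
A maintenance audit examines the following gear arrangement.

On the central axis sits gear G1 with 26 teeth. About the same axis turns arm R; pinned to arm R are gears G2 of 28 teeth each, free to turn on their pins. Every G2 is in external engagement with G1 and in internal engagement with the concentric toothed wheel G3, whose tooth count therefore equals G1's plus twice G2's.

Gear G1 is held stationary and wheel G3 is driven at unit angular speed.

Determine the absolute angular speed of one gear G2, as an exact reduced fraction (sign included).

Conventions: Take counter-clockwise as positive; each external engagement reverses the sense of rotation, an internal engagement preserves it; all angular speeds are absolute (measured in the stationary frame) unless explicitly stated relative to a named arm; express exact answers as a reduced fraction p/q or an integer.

topology: planetary set — G1 26T / G2 28T / G3 82T, arm = carrier (Willis)
ring teeth: 26 + 2·28 = 82
26(ω_sun−ω_arm) = −82(ω_ring−ω_arm),  ω_sun = 0, ω_ring = 1
26(0−ω_arm) = −82(1−ω_arm)  ⇒  108·ω_arm = 82  ⇒  ω_arm = 41/54
sun–planet mesh: 26·(0−41/54) = −28·(ω_p−ω_arm)  ⇒  ω_p−ω_arm = 533/756
ω_p = 41/54 + 533/756 = 41/28
exact speed ratio = 41/28

41/28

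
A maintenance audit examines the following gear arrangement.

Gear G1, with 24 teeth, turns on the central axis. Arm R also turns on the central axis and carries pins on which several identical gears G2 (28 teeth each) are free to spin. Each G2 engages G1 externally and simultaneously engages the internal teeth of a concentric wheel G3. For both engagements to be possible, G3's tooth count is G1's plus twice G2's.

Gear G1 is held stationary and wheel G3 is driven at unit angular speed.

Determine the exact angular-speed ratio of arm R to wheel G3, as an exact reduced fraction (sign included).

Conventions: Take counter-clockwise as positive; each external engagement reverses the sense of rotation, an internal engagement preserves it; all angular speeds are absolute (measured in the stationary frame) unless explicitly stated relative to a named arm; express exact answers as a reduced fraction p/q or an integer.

recognized (axles ride arm R): planetary set, 24/28/80 teeth
ring teeth: 24 + 2·28 = 80
24(ω_sun−ω_arm) = −80(ω_ring−ω_arm),  ω_sun = 0, ω_ring = 1
24(0−ω_arm) = −80(1−ω_arm)  ⇒  104·ω_arm = 80  ⇒  ω_arm = 10/13
ω_out/ω_in = 10/13

10/13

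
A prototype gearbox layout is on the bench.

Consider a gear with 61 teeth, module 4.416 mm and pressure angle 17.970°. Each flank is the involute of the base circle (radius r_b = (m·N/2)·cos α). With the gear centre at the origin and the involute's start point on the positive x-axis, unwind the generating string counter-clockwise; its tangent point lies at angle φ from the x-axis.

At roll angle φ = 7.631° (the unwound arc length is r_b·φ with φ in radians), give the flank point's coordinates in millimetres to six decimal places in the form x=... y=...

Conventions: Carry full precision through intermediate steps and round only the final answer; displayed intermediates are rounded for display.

x=129.248951 y=0.100715

single-mesh involute tooth geometry (61T wheel at module 4.416)
pitch radius r_p = m·N/2 = 4.416·61/2 = 134.688000
base radius r_b = r_p·cos α = 134.688000·cos 17.970° = 128.117675
roll angle φ = 7.631° = 0.13318608 rad
x = r_b·(cos φ + φ·sin φ) = 129.248951
y = r_b·(sin φ − φ·cos φ) = 0.100715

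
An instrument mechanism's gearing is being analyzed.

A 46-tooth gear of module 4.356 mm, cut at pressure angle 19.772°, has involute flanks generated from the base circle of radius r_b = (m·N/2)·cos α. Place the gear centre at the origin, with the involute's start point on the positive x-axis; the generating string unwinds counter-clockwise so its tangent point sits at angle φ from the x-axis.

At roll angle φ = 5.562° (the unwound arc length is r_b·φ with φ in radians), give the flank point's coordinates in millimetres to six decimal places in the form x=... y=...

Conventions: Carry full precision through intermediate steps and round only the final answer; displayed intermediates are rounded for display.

single-mesh involute tooth geometry (46T wheel at module 4.356)
pitch radius r_p = m·N/2 = 4.356·46/2 = 100.188000
base radius r_b = r_p·cos α = 100.188000·cos 19.772° = 94.281536
roll angle φ = 5.562° = 0.09707521 rad
x = r_b·(cos φ + φ·sin φ) = 94.724726
y = r_b·(sin φ − φ·cos φ) = 0.028722

x=94.724726 y=0.028722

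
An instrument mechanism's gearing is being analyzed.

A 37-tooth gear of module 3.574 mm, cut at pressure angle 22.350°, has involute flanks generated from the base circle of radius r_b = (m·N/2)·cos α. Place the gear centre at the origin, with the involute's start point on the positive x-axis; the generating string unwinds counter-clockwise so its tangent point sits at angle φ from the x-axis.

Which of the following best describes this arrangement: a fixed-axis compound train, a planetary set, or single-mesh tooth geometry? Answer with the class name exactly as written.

single-mesh tooth geometry

class = single-mesh tooth geometry [base-circle involute, m = 3.574, 37T]
classification: single-mesh tooth geometry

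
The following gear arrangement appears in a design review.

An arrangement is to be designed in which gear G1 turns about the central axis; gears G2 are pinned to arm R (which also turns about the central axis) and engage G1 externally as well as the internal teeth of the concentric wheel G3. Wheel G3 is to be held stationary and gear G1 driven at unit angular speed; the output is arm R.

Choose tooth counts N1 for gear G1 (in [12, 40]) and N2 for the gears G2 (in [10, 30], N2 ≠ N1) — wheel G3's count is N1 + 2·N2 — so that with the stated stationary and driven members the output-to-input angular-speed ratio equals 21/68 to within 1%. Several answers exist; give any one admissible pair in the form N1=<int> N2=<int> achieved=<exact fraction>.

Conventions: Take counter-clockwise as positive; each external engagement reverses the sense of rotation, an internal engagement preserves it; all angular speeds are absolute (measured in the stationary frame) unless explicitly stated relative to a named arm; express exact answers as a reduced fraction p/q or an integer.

N1=21 N2=13 achieved=21/68

topology: planetary set — design target 21/68, arm = carrier (Willis)
Willis with ω_ring = 0: ω_arm/ω_sun = N1/(N1+N3); set equal to 21/68  ⇒  N3/N1 = 1/(21/68) − 1 = 47/21
N3 = N1 + 2·N2  ⇒  N2/N1 = (N3/N1 − 1)/2 = (47/21 − 1)/2 = 13/21
smallest multiple with N1 ≥ 12 and N2 ≥ 10: k = 1  ⇒  N1 = 1·21 = 21, N2 = 1·13 = 13 (N1 ≤ 40, N2 ≤ 30, N2 ≠ N1 ✓), N3 = 21 + 2·13 = 47
check: N1/(N1+N3) with N1 = 21, N3 = 47 gives 21/68; |achieved − target| = 0 ≤ 21/6800 ✓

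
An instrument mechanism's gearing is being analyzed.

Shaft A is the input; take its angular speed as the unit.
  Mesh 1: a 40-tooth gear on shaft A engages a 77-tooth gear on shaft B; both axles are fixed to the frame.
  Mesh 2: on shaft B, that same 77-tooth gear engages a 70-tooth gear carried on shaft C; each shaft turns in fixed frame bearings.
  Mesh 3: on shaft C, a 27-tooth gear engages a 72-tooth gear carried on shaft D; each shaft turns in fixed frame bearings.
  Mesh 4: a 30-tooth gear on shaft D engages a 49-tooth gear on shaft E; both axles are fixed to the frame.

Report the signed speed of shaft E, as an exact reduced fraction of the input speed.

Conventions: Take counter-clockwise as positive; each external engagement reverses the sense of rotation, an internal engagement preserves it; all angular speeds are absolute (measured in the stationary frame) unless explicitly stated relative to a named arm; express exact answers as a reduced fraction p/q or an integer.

45/343

4-mesh fixed-axis compound train (all bearings frame-fixed)
mesh 1 [40T→77T]: |ω|/ω_in = 1×40/77 = 40/77, sense flips to −
mesh 2 [77T→70T]: |ω|/ω_in = (40/77)×77/70 = 4/7, sense flips to +
mesh 3 [27T→72T]: |ω|/ω_in = (4/7)×27/72 = 3/14, sense flips to −
mesh 4 [30T→49T]: |ω|/ω_in = (3/14)×30/49 = 45/343, sense flips to +
signed output speed (× input speed) = 45/343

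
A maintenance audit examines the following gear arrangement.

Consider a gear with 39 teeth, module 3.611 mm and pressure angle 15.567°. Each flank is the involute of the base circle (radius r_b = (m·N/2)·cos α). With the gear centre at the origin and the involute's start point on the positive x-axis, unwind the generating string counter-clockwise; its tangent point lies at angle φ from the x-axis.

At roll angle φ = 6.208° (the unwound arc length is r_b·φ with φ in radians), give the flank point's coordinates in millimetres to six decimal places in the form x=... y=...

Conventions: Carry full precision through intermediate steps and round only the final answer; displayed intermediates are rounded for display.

x=68.228500 y=0.028727

class = single-mesh tooth geometry [base-circle involute, m = 3.611, 39T]
pitch radius r_p = m·N/2 = 3.611·39/2 = 70.414500
base radius r_b = r_p·cos α = 70.414500·cos 15.567° = 67.831506
roll angle φ = 6.208° = 0.10835004 rad
x = r_b·(cos φ + φ·sin φ) = 68.228500
y = r_b·(sin φ − φ·cos φ) = 0.028727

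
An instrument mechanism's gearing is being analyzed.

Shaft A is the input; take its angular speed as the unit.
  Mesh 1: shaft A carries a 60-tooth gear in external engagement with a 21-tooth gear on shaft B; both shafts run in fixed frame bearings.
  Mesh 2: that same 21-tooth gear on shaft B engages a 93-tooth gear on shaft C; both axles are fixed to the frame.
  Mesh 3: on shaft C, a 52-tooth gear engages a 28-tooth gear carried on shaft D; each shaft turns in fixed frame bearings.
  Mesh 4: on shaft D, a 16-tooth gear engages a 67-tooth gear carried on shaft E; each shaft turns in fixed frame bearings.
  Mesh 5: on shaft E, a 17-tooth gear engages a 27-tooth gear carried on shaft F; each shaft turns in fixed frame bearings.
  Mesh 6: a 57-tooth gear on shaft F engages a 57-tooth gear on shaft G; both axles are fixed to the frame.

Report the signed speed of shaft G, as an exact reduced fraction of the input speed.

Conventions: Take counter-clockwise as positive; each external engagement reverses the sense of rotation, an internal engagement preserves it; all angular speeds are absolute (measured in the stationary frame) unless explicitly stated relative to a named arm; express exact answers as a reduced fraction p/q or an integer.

6-mesh fixed-axis compound train (all bearings frame-fixed)
mesh 1 [60T→21T]: |ω|/ω_in = 1×60/21 = 20/7, sense flips to −
mesh 2 [21T→93T]: |ω|/ω_in = (20/7)×21/93 = 20/31, sense flips to +
mesh 3 [52T→28T]: |ω|/ω_in = (20/31)×52/28 = 260/217, sense flips to −
mesh 4 [16T→67T]: |ω|/ω_in = (260/217)×16/67 = 4160/14539, sense flips to +
mesh 5 [17T→27T]: |ω|/ω_in = (4160/14539)×17/27 = 70720/392553, sense flips to −
mesh 6 [57T→57T]: |ω|/ω_in = (70720/392553)×57/57 = 70720/392553, sense flips to +
signed output speed (× input speed) = 70720/392553

70720/392553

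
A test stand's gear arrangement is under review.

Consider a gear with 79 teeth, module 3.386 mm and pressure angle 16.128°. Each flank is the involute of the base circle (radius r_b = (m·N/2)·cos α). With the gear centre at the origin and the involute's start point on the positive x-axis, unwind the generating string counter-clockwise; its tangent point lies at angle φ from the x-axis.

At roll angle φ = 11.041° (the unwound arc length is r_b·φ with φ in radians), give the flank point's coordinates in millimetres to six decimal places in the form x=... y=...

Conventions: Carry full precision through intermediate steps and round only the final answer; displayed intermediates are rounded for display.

x=130.846634 y=0.305330

topology: single-mesh involute geometry — m = 3.386, N = 79
pitch radius r_p = m·N/2 = 3.386·79/2 = 133.747000
base radius r_b = r_p·cos α = 133.747000·cos 16.128° = 128.483189
roll angle φ = 11.041° = 0.19270180 rad
x = r_b·(cos φ + φ·sin φ) = 130.846634
y = r_b·(sin φ − φ·cos φ) = 0.305330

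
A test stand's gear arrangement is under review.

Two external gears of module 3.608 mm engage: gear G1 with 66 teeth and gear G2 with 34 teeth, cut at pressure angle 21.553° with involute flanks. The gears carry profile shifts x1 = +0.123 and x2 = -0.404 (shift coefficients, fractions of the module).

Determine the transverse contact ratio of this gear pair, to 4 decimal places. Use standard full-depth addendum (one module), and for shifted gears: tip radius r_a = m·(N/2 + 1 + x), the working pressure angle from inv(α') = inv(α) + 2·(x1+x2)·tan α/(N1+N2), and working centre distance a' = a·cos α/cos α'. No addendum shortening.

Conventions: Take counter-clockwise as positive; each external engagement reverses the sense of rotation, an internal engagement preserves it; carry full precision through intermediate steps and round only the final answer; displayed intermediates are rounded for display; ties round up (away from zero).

single-mesh involute tooth geometry (66T engaging 34T at module 3.608)
base radii: r_b1 = 110.738825, r_b2 = 57.047273
tip radii: r_a1 = 123.115784, r_a2 = 63.486368
inv(α') = inv(21.553°) + 2·(+0.123-0.404)·tan α/(66+34) = 0.01658882  ⇒  α' = 20.70139°
a' = a·cos α / cos α' = 180.4000·cos 21.553°/cos 20.70139° = 179.366837
action lengths: √(r_a1²−r_b1²) = 53.799712, √(r_a2²−r_b2²) = 27.859066
base pitch p_b = π·m·cos α = 10.542311
CR = (53.799712 + 27.859066 − 179.366837·sin 20.70139°)/10.542311 = 1.731408
contact ratio ≈ 1.7314

1.7314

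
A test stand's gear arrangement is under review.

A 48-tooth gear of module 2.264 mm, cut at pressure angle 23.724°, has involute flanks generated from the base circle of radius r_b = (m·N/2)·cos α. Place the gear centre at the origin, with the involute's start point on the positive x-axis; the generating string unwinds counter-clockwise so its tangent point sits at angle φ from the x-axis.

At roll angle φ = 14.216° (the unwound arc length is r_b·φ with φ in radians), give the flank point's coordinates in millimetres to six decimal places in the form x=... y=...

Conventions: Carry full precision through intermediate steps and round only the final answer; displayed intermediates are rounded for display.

x=51.251973 y=0.251716

topology: single-mesh involute geometry — m = 2.264, N = 48
pitch radius r_p = m·N/2 = 2.264·48/2 = 54.336000
base radius r_b = r_p·cos α = 54.336000·cos 23.724° = 49.744290
roll angle φ = 14.216° = 0.24811601 rad
x = r_b·(cos φ + φ·sin φ) = 51.251973
y = r_b·(sin φ − φ·cos φ) = 0.251716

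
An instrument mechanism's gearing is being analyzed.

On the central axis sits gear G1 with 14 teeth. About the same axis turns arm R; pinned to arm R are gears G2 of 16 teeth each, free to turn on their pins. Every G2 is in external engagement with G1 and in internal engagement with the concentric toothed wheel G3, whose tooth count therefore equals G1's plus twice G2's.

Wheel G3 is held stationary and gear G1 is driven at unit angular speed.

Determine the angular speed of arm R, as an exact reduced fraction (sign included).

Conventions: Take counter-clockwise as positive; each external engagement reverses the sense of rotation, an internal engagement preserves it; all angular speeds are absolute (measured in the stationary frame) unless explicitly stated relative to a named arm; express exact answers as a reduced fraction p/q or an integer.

topology: planetary set — G1 14T / G2 16T / G3 46T, arm = carrier (Willis)
ring teeth: 14 + 2·16 = 46
14(ω_sun−ω_arm) = −46(ω_ring−ω_arm),  ω_ring = 0, ω_sun = 1
14(1−ω_arm) = −46(0−ω_arm)  ⇒  60·ω_arm = 14  ⇒  ω_arm = 7/30
exact speed ratio = 7/30

7/30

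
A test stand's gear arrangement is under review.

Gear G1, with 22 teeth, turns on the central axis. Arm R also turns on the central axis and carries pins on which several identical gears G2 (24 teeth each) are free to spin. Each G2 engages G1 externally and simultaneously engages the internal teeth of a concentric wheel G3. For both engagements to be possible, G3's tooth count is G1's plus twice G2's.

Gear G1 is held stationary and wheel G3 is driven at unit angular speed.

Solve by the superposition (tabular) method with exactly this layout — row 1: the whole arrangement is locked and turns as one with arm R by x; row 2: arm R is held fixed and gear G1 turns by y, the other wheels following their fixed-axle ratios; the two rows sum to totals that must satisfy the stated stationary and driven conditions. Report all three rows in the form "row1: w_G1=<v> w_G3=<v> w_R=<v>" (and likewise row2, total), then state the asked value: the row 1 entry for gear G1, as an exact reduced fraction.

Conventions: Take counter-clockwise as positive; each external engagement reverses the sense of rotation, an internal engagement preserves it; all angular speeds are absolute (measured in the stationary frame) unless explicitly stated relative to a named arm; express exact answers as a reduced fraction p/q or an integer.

row1: w_G1=35/46 w_G3=35/46 w_R=35/46
row2: w_G1=-35/46 w_G3=11/46 w_R=0
total: w_G1=0 w_G3=1 w_R=35/46
asked value: 35/46

topology: planetary set — G1 22T / G2 24T / G3 70T, arm = carrier (Willis)
row 1: whole set turns with the arm by x
row 2 (arm held, sun turns y): ω_ring = −(22/70)·y, ω_arm = 0
boundary: total ω_sun = x + y = 0 and total ω_ring = x − (22/70)·y = 1  ⇒  y = -35/46, x = 35/46
row 2 ring = −(22/70)·(-35/46) = 11/46
totals (row 1 + row 2): sun 35/46 + (-35/46) = 0, ring 35/46 + 11/46 = 1, arm 35/46 + 0 = 35/46
asked cell (row1, sun) = 35/46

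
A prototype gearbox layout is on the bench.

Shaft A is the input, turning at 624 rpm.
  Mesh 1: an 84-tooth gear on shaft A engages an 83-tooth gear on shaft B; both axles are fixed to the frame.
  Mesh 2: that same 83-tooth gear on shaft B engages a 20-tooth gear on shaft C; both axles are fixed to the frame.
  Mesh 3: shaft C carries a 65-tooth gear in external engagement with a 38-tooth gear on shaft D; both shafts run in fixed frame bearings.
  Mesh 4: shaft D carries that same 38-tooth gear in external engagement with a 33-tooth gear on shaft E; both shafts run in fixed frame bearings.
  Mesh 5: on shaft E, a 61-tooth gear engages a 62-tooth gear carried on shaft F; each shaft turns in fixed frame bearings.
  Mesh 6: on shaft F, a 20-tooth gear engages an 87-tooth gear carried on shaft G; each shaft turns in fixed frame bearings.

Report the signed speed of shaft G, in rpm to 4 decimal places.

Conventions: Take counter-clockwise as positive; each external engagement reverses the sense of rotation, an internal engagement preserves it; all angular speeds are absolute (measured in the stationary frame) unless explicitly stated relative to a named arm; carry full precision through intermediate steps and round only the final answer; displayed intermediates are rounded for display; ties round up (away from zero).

+1167.5680 rpm

recognized (7 fixed axles, 6 meshes): fixed-axis compound train
mesh 1 [84T→83T]: ω = 624.0000×84/83 = 631.5181 rpm, sense flips to −
mesh 2 [83T→20T]: ω = 631.5181×83/20 = 2620.8000 rpm, sense flips to +
mesh 3 [65T→38T]: ω = 2620.8000×65/38 = 4482.9474 rpm, sense flips to −
mesh 4 [38T→33T]: ω = 4482.9474×38/33 = 5162.1818 rpm, sense flips to +
mesh 5 [61T→62T]: ω = 5162.1818×61/62 = 5078.9208 rpm, sense flips to −
mesh 6 [20T→87T]: ω = 5078.9208×20/87 = 1167.5680 rpm, sense flips to +
signed output speed = +1167.5680 rpm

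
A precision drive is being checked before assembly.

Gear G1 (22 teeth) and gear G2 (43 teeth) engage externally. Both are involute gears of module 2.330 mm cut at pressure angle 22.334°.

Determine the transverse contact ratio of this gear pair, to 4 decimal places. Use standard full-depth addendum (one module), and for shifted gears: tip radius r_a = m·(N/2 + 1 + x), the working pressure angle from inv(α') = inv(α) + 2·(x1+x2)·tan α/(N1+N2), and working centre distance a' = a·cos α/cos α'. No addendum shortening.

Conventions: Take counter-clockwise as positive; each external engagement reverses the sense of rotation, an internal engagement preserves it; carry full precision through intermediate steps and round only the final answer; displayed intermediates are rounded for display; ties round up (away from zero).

1.5608

class = single-mesh tooth geometry [involute pair 22T × 43T, m = 2.330]
base radii: r_b1 = 23.707350, r_b2 = 46.337093
tip radii: r_a1 = 27.960000, r_a2 = 52.425000
no profile shift: α' = α, a' = a
action lengths: √(r_a1²−r_b1²) = 14.823062, √(r_a2²−r_b2²) = 24.520491
base pitch p_b = π·m·cos α = 6.770803
CR = (14.823062 + 24.520491 − 75.725000·sin 22.33400°)/6.770803 = 1.560770
contact ratio ≈ 1.5608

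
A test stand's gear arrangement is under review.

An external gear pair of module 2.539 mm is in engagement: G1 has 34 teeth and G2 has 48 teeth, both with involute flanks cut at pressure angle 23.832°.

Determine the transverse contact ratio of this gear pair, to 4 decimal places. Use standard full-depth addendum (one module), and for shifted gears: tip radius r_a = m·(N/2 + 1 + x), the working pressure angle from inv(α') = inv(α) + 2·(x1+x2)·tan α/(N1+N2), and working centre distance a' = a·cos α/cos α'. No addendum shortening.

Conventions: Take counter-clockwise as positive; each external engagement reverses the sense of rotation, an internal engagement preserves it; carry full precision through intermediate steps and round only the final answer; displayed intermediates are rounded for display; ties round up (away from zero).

topology: single-mesh involute geometry — m = 2.539, 34T/48T pair
base radii: r_b1 = 39.482670, r_b2 = 55.740240
tip radii: r_a1 = 45.702000, r_a2 = 63.475000
no profile shift: α' = α, a' = a
action lengths: √(r_a1²−r_b1²) = 23.017202, √(r_a2²−r_b2²) = 30.366121
base pitch p_b = π·m·cos α = 7.296380
CR = (23.017202 + 30.366121 − 104.099000·sin 23.83200°)/7.296380 = 1.551656
contact ratio ≈ 1.5517

1.5517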